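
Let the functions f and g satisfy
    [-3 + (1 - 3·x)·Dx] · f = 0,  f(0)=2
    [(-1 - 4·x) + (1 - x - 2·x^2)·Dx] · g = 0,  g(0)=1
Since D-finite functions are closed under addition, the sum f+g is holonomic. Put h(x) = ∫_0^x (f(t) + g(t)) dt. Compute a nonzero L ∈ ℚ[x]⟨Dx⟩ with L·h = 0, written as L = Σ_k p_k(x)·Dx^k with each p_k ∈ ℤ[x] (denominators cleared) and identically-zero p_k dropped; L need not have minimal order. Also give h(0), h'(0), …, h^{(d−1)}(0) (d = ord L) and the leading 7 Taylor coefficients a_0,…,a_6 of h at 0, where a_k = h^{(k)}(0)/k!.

f: a_k = 2, 6, 18, 54, 162, 486, 1458, …
g: a_k = 1, 1, 3, 5, 11, 21, 43, …
Sum ⇒ L₀ = lclm(L_f,L_g) in ℚ(x)⟨Dx⟩.
Integrate: L := L₀·Dx.
L = (-36·x + 36·x^2 - 36·x^3)·Dx + (6 - 6·x - 30·x^2 + 54·x^3 - 72·x^4)·Dx^2 + (-1 + 6·x - 12·x^2 + 8·x^3 + 9·x^4 - 18·x^5)·Dx^3  (order 3).
h: a_k = 0, 3, 7/2, 7, 59/4, 173/5, 169/2, …
ICs: h(0) = 0, h′(0) = 3, h′′(0) = 7.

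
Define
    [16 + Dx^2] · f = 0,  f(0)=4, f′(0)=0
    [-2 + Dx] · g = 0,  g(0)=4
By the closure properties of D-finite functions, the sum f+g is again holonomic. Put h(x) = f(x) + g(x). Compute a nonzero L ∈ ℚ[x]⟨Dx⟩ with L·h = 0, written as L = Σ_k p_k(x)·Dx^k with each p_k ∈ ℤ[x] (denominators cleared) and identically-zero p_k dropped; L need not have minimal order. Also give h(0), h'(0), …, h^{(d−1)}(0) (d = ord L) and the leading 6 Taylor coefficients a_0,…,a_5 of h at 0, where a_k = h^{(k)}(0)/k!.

L = -32 + 16·Dx - 2·Dx^2 + Dx^3  (order 3).
h: a_k = 8, 8, -24, 16/3, 136/3, 16/15, …
ICs: h(0) = 8, h′(0) = 8, h′′(0) = -48.

f: a_k = 4, 0, -32, 0, 128/3, 0, …
g: a_k = 4, 8, 8, 16/3, 8/3, 16/15, …
h₀=f+g: left-lcm gives L₀, ord ≤ 3.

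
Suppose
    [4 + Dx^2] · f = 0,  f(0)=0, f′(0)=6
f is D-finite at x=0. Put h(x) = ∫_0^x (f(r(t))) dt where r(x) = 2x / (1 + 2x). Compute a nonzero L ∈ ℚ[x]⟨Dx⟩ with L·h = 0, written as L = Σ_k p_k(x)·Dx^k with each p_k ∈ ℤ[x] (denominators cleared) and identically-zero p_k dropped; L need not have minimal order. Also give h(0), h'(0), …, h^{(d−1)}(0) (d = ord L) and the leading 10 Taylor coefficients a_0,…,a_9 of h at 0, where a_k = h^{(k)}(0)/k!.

L = 16·Dx + (4 + 24·x + 48·x^2 + 32·x^3)·Dx^2 + (1 + 8·x + 24·x^2 + 32·x^3 + 16·x^4)·Dx^3  (order 3).
h: a_k = 0, 0, 6, -8, 4, 96/5, -1376/15, 1920/7, -70688/105, 194048/135, …
ICs: h(0) = 0, h′(0) = 0, h′′(0) = 12.

f: a_k = 0, 6, 0, -4, 0, 4/5, 0, -8/105, 0, 4/945, …
L₀ from L_f via x↦r, Dx↦r'^{-1}Dx.
h=∫h₀ ⇒ L = L₀·Dx.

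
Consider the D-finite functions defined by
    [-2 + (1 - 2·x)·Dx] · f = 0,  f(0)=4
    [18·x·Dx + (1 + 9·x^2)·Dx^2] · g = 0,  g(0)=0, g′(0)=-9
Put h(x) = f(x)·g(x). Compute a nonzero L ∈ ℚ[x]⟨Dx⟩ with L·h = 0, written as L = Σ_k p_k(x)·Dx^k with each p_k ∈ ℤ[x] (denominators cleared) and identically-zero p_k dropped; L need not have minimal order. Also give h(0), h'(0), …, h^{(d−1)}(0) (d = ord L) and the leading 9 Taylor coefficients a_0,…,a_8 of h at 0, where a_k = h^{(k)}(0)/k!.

f: a_k = 4, 8, 16, 32, 64, 128, 256, 512, 1024, …
g: a_k = 0, -9, 0, 27, 0, -729/5, 0, 6561/7, 0, …
Product ⇒ symmetric product L₀, ord ≤ 2.
L = 36·x + (4 - 18·x + 72·x^2)·Dx + (-1 + 2·x - 9·x^2 + 18·x^3)·Dx^2  (order 2).
h: a_k = 0, -36, -72, -36, -72, -3636/5, -7272/5, 29412/35, 58824/35, …
ICs: h(0) = 0, h′(0) = -36.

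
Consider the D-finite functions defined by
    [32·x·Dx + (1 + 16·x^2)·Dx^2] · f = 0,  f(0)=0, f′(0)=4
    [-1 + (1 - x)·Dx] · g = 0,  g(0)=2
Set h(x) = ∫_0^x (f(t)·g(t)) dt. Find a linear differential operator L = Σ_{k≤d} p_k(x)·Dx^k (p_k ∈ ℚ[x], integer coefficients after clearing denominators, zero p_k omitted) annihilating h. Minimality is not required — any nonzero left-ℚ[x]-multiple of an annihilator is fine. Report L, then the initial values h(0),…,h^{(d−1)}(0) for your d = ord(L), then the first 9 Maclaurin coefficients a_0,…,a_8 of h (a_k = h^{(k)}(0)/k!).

L = 32·x·Dx + (2 - 32·x + 64·x^2)·Dx^2 + (-1 + x - 16·x^2 + 16·x^3)·Dx^3  (order 3).
h: a_k = 0, 0, 4, 8/3, -26/3, -104/15, 2812/45, 5624/105, -56519/105, …
ICs: h(0) = 0, h′(0) = 0, h′′(0) = 8.

f: a_k = 0, 4, 0, -64/3, 0, 1024/5, 0, -16384/7, 0, …
g: a_k = 2, 2, 2, 2, 2, 2, 2, 2, 2, …
h₀=f·g: eliminate ⇒ L₀, order ≤ 2·1.
h=∫₀ˣh₀: take L = L₀·Dx.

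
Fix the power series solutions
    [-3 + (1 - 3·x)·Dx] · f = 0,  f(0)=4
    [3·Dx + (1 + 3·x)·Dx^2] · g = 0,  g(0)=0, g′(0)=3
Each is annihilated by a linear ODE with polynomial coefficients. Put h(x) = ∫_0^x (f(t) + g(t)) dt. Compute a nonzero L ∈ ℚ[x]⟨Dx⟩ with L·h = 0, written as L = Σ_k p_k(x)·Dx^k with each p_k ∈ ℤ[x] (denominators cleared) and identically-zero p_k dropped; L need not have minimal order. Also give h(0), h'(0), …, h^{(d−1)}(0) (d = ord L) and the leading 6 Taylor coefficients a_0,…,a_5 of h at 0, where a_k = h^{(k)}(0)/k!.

f: a_k = 4, 12, 36, 108, 324, 972, …
g: a_k = 0, 3, -9/2, 9, -81/4, 243/5, …
L₀ := lclm(L_f,L_g); ord L₀ ≤ 1+2.
h=∫₀ˣh₀: take L = L₀·Dx.
L = (30 + 18·x)·Dx^2 + (4 + 48·x + 36·x^2)·Dx^3 + (-1 - x + 9·x^2 + 9·x^3)·Dx^4  (order 4).
h: a_k = 0, 4, 15/2, 21/2, 117/4, 243/4, …
ICs: h(0) = 0, h′(0) = 4, h′′(0) = 15, h′′′(0) = 63.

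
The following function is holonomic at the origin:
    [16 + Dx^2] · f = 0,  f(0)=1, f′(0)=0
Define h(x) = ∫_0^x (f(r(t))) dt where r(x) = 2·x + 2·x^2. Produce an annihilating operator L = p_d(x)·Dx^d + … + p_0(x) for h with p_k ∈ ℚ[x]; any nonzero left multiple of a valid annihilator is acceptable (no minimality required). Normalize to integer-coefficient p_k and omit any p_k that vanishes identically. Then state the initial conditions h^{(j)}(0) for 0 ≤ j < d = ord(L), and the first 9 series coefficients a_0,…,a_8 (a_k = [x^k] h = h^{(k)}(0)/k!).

f: a_k = 1, 0, -8, 0, 32/3, 0, -256/45, 0, 512/315, …
h₀=f(r): pull back L_f along r ⇒ L₀.
∫: right-multiply L₀ by Dx.
L = (64 + 384·x + 768·x^2 + 512·x^3)·Dx - 2·Dx^2 + (1 + 2·x)·Dx^3  (order 3).
h: a_k = 0, 1, 0, -32/3, -16, 416/15, 1024/9, 29696/315, -2816/15, …
ICs: h(0) = 0, h′(0) = 1, h′′(0) = 0.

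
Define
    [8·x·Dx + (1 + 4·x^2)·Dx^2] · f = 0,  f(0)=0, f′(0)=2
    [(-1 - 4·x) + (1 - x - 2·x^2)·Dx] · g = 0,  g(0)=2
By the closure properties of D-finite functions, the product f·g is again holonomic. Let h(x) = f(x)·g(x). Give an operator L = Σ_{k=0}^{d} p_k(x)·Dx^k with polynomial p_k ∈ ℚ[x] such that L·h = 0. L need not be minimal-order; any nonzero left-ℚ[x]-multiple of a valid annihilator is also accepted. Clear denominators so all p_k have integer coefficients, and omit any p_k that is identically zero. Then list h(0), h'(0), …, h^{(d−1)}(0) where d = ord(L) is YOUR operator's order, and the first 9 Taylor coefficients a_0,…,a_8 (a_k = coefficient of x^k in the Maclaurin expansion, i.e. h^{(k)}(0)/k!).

L = (4 + 8·x + 48·x^2) + (2 + 16·x^2 + 48·x^3)·Dx + (-1 + x - 2·x^2 + 4·x^3 + 8·x^4)·Dx^2  (order 2).
h: a_k = 0, 4, 4, 20/3, 44/3, 204/5, 1052/15, 12092/105, 1788/7, …
ICs: h(0) = 0, h′(0) = 4.

f: a_k = 0, 2, 0, -8/3, 0, 32/5, 0, -128/7, 0, …
g: a_k = 2, 2, 6, 10, 22, 42, 86, 170, 342, …
Sym-product of L_f,L_g gives L₀ (≤ ord 2).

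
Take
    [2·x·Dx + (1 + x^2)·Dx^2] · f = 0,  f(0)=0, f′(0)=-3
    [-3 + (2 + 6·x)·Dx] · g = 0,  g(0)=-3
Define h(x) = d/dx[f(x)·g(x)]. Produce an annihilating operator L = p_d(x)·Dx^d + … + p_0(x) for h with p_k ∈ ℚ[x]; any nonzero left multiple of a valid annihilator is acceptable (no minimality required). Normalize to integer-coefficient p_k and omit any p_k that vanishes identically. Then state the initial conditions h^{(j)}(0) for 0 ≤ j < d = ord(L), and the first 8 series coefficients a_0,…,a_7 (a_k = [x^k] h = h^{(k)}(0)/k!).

L = (-57 + 360·x + 630·x^2 - 216·x^3 - 81·x^4) + (124 + 540·x + 1032·x^2 + 1368·x^3 - 756·x^4 - 324·x^5)·Dx + (36 + 200·x + 252·x^2 - 16·x^3 + 108·x^4 - 216·x^5 - 108·x^6)·Dx^2  (order 2).
h: a_k = 9, 27, -315/8, 171/4, -14913/128, 220563/640, -4600791/5120, 21384513/8960, …
ICs: h(0) = 9, h′(0) = 27.

f: a_k = 0, -3, 0, 1, 0, -3/5, 0, 3/7, …
g: a_k = -3, -9/2, 27/8, -81/16, 1215/128, -5103/256, 45927/1024, -216513/2048, …
Sym-product of L_f,L_g gives L₀ (≤ ord 2).
h₀' ⇒ L via d/dx closure of L₀.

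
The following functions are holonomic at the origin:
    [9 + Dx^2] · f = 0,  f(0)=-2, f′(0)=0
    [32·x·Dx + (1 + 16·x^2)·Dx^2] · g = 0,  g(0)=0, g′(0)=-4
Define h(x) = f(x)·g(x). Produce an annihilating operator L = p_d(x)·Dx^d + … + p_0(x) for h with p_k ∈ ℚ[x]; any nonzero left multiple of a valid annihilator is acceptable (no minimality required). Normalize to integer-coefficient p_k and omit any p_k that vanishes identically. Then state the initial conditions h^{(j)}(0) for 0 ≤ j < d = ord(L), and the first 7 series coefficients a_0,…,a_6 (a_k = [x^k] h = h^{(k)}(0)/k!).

f: a_k = -2, 0, 9, 0, -27/4, 0, 81/40, …
g: a_k = 0, -4, 0, 64/3, 0, -1024/5, 0, …
h₀=f·g: eliminate ⇒ L₀, order ≤ 2·2.
L = (16425 + 696384·x^2 + 2778624·x^4 + 11943936·x^6 + 47775744·x^8) + (23616·x + 543744·x^3 + 3981312·x^5 + 21233664·x^7)·Dx + (2050 + 87168·x^2 + 470016·x^4 + 2654208·x^6 + 10616832·x^8)·Dx^2 + (2624·x + 60416·x^3 + 442368·x^5 + 2359296·x^7)·Dx^3 + (25 + 1088·x^2 + 17920·x^4 + 147456·x^6 + 589824·x^8)·Dx^4  (order 4).
h: a_k = 0, 8, 0, -236/3, 0, 3143/5, 0, …
ICs: h(0) = 0, h′(0) = 8, h′′(0) = 0, h′′′(0) = -472.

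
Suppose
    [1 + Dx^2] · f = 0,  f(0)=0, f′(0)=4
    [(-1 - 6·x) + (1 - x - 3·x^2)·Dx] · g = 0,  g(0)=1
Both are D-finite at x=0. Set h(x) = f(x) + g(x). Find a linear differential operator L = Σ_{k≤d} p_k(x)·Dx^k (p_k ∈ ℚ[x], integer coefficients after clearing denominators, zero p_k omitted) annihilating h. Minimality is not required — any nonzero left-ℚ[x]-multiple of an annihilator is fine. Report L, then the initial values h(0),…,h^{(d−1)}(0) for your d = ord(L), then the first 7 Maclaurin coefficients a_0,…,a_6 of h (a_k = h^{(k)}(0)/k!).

f: a_k = 0, 4, 0, -2/3, 0, 1/30, 0, …
g: a_k = 1, 1, 4, 7, 19, 40, 97, …
f+g: L₀ = lclm(L_f,L_g), ord ≤ 2+1.
L = (-43 - 292·x - 307·x^2 - 624·x^3 - 45·x^4 - 54·x^5) + (9 + 7·x + 6·x^2 - 91·x^3 - 144·x^4 - 27·x^5 - 27·x^6)·Dx + (-43 - 292·x - 307·x^2 - 624·x^3 - 45·x^4 - 54·x^5)·Dx^2 + (9 + 7·x + 6·x^2 - 91·x^3 - 144·x^4 - 27·x^5 - 27·x^6)·Dx^3  (order 3).
h: a_k = 1, 5, 4, 19/3, 19, 1201/30, 97, …
ICs: h(0) = 1, h′(0) = 5, h′′(0) = 8.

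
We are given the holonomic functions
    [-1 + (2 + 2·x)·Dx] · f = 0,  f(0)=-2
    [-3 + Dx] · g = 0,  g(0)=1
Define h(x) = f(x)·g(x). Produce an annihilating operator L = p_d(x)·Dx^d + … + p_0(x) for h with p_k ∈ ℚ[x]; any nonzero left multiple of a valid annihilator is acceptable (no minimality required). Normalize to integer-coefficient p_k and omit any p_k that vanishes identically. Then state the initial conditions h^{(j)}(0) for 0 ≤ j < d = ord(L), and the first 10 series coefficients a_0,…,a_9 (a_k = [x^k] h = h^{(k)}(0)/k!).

f: a_k = -2, -1, 1/4, -1/8, 5/64, -7/128, 21/512, -33/1024, 429/16384, -715/32768, …
g: a_k = 1, 3, 9/2, 9/2, 27/8, 81/40, 81/80, 243/560, 729/4480, 243/4480, …
f·g: L₀ = L_f ⊗_s L_g, ord ≤ 1·1.
L = (-7 - 6·x) + (2 + 2·x)·Dx  (order 1).
h: a_k = -2, -7, -47/4, -103/8, -667/64, -4277/640, -9063/2560, -57333/35840, -51423/81920, -251591/1146880, …
ICs: h(0) = -2.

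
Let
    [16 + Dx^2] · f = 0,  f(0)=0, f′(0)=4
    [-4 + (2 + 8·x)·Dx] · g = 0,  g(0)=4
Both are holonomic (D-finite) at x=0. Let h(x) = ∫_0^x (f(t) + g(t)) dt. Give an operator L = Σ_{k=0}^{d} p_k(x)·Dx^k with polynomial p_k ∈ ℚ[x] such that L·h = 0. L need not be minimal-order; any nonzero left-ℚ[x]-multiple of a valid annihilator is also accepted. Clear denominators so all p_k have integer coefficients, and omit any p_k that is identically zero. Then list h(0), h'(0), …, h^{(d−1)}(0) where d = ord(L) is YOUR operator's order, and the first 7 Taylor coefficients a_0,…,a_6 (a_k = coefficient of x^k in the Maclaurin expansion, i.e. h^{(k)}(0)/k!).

f: a_k = 0, 4, 0, -32/3, 0, 128/15, 0, …
g: a_k = 4, 8, -8, 16, -40, 112, -336, …
L₀ := lclm(L_f,L_g); ord L₀ ≤ 2+1.
h=∫₀ˣh₀: take L = L₀·Dx.
L = (-224 - 1024·x - 2048·x^2)·Dx + (48 + 704·x + 3072·x^2 + 4096·x^3)·Dx^2 + (-14 - 64·x - 128·x^2)·Dx^3 + (3 + 44·x + 192·x^2 + 256·x^3)·Dx^4  (order 4).
h: a_k = 0, 4, 6, -8/3, 4/3, -8, 904/45, …
ICs: h(0) = 0, h′(0) = 4, h′′(0) = 12, h′′′(0) = -16.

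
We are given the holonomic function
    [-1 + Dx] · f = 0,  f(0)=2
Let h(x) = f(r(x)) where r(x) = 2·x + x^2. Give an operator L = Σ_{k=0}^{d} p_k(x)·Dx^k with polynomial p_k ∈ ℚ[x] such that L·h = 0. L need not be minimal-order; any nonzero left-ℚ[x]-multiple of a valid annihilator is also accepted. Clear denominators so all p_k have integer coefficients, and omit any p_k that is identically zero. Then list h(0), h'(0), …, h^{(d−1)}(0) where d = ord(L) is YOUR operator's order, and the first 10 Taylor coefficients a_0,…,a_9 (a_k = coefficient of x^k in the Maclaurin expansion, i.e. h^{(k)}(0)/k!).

f: a_k = 2, 2, 1, 1/3, 1/12, 1/60, 1/360, 1/2520, 1/20160, 1/181440, …
f∘r: x↦r, Dx↦Dx/r' in L_f ⇒ L₀.
L = (-2 - 2·x) + Dx  (order 1).
h: a_k = 2, 4, 6, 20/3, 19/3, 26/5, 173/45, 814/315, 45/28, 5281/5670, …
ICs: h(0) = 2.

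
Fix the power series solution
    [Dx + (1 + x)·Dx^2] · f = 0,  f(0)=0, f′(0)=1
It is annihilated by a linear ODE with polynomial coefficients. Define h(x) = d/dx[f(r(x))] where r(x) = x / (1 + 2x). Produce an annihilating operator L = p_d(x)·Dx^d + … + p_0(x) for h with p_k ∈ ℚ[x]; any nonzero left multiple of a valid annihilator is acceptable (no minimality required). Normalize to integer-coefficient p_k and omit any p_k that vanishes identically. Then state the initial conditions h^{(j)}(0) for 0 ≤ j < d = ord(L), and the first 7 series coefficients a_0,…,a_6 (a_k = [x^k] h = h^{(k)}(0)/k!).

L = (5 + 12·x) + (1 + 5·x + 6·x^2)·Dx  (order 1).
h: a_k = 1, -5, 19, -65, 211, -665, 2059, …
ICs: h(0) = 1.

f: a_k = 0, 1, -1/2, 1/3, -1/4, 1/5, -1/6, …
L₀ from L_f via x↦r, Dx↦r'^{-1}Dx.
h₀' ⇒ L via d/dx closure of L₀.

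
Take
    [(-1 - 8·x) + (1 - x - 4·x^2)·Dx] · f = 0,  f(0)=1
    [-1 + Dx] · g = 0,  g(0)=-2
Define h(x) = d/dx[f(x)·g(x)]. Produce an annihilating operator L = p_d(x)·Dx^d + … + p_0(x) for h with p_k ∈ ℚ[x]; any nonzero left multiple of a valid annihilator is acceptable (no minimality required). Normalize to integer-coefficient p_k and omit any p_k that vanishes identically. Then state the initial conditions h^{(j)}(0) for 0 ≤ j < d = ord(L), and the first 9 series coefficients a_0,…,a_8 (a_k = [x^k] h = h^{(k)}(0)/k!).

f: a_k = 1, 1, 5, 9, 29, 65, 181, 441, 1165, …
g: a_k = -2, -2, -1, -1/3, -1/12, -1/60, -1/360, -1/2520, -1/20160, …
Product ⇒ symmetric product L₀, ord ≤ 1.
Differentiate: ansatz ord ≤ ord L₀ ⇒ L.
L = (13 + 36·x + 65·x^2 - 56·x^3 + 16·x^4) + (-2 - 5·x + 19·x^2 + 24·x^3 - 16·x^4)·Dx  (order 1).
h: a_k = -4, -26, -88, -977/3, -5963/6, -188797/60, -831287/90, -68891713/2520, -788834021/10080, …
ICs: h(0) = -4.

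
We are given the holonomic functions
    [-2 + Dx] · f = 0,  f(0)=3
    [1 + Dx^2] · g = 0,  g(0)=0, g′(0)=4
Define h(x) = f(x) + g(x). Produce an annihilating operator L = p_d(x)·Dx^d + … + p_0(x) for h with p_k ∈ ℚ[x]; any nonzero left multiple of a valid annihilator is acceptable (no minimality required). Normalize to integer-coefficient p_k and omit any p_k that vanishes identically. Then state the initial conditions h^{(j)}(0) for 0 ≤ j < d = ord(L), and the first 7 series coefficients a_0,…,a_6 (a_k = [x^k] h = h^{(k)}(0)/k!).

L = -2 + Dx - 2·Dx^2 + Dx^3  (order 3).
h: a_k = 3, 10, 6, 10/3, 2, 5/6, 4/15, …
ICs: h(0) = 3, h′(0) = 10, h′′(0) = 12.

f: a_k = 3, 6, 6, 4, 2, 4/5, 4/15, …
g: a_k = 0, 4, 0, -2/3, 0, 1/30, 0, …
h₀=f+g: left-lcm gives L₀, ord ≤ 3.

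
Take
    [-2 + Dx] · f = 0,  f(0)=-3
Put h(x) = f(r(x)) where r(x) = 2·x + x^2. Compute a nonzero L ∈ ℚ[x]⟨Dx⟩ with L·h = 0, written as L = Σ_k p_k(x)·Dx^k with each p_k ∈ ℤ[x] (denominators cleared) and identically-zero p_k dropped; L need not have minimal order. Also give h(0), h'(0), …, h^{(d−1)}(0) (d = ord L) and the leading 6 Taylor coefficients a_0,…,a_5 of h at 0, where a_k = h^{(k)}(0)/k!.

L = (-4 - 4·x) + Dx  (order 1).
h: a_k = -3, -12, -30, -56, -86, -568/5, …
ICs: h(0) = -3.

f: a_k = -3, -6, -6, -4, -2, -4/5, …
Substitute x→r, Dx→(1/r')Dx; clear ⇒ L₀.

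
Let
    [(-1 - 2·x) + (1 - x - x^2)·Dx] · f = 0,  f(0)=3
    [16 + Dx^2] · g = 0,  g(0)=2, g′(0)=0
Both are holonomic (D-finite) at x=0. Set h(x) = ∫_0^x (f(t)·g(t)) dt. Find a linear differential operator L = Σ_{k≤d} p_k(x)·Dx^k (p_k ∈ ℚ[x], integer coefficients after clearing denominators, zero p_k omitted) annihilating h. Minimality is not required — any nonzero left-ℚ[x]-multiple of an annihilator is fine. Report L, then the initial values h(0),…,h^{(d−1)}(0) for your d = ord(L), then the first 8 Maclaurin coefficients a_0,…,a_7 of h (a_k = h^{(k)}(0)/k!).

L = (-14 + 16·x + 16·x^2)·Dx + (2 + 4·x)·Dx^2 + (-1 + x + x^2)·Dx^3  (order 3).
h: a_k = 0, 6, 3, -12, -15/2, -2/5, -16/3, -146/15, …
ICs: h(0) = 0, h′(0) = 6, h′′(0) = 6.

f: a_k = 3, 3, 6, 9, 15, 24, 39, 63, …
g: a_k = 2, 0, -16, 0, 64/3, 0, -512/45, 0, …
f·g: L₀ = L_f ⊗_s L_g, ord ≤ 1·2.
∫: right-multiply L₀ by Dx.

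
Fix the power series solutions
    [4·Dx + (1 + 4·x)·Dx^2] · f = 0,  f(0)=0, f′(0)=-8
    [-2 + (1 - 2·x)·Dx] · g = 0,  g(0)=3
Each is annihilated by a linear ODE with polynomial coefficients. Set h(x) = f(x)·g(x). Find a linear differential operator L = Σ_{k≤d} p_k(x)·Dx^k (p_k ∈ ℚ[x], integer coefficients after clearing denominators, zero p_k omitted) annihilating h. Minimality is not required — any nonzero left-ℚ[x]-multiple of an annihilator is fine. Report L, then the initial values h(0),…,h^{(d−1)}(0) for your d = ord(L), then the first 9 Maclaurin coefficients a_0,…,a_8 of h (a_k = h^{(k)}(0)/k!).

f: a_k = 0, -8, 16, -128/3, 128, -2048/5, 4096/3, -32768/7, 16384, …
g: a_k = 3, 6, 12, 24, 48, 96, 192, 384, 768, …
h₀=f·g: eliminate ⇒ L₀, order ≤ 2·1.
L = 8 + 24·x·Dx + (-1 - 2·x + 8·x^2)·Dx^2  (order 2).
h: a_k = 0, -24, 0, -128, 128, -4864/5, 10752/5, -340992/35, 1038336/35, …
ICs: h(0) = 0, h′(0) = -24.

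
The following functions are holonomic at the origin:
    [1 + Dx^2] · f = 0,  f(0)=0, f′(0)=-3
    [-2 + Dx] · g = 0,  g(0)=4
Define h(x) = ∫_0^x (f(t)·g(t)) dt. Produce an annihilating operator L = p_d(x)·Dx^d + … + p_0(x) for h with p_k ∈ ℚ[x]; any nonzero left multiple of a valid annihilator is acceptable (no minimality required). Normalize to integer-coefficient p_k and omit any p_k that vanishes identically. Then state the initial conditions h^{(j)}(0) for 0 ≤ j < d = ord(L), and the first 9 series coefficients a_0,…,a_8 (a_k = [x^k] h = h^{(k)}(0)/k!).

L = 5·Dx - 4·Dx^2 + Dx^3  (order 3).
h: a_k = 0, 0, -6, -8, -11/2, -12/5, -41/60, -11/105, 29/3360, …
ICs: h(0) = 0, h′(0) = 0, h′′(0) = -12.

f: a_k = 0, -3, 0, 1/2, 0, -1/40, 0, 1/1680, 0, …
g: a_k = 4, 8, 8, 16/3, 8/3, 16/15, 16/45, 32/315, 8/315, …
f·g: L₀ = L_f ⊗_s L_g, ord ≤ 2·1.
Integrate: L := L₀·Dx.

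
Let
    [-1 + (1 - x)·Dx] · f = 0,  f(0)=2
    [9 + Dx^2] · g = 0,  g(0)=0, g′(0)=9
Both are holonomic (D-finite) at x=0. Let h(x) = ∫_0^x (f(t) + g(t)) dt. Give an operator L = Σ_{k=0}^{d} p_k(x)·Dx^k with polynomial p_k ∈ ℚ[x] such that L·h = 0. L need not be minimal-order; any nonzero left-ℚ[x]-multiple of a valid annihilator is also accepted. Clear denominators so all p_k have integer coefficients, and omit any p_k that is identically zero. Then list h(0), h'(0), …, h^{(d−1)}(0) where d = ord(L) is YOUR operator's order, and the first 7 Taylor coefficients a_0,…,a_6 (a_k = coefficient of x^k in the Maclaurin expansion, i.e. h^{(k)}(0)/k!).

f: a_k = 2, 2, 2, 2, 2, 2, 2, …
g: a_k = 0, 9, 0, -27/2, 0, 243/40, 0, …
Weyl lclm of L_f,L_g ⇒ L₀ (ord ≤ 3).
h=∫h₀ ⇒ L = L₀·Dx.
L = (135 - 162·x + 81·x^2)·Dx + (-99 + 261·x - 243·x^2 + 81·x^3)·Dx^2 + (15 - 18·x + 9·x^2)·Dx^3 + (-11 + 29·x - 27·x^2 + 9·x^3)·Dx^4  (order 4).
h: a_k = 0, 2, 11/2, 2/3, -23/8, 2/5, 323/240, …
ICs: h(0) = 0, h′(0) = 2, h′′(0) = 11, h′′′(0) = 4.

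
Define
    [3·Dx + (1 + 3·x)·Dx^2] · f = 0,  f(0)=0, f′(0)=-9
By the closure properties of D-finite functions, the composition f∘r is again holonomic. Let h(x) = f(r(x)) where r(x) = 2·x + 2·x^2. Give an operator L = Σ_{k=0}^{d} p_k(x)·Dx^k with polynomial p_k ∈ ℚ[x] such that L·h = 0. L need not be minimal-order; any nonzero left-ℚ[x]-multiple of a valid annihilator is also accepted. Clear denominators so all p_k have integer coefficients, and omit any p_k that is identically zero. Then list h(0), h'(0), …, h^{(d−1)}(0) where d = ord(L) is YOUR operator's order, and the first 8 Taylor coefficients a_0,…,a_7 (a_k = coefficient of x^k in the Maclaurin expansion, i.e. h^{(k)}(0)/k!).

L = (4 + 12·x + 12·x^2)·Dx + (1 + 8·x + 18·x^2 + 12·x^3)·Dx^2  (order 2).
h: a_k = 0, -18, 36, -108, 378, -7128/5, 5616, -159408/7, …
ICs: h(0) = 0, h′(0) = -18.

f: a_k = 0, -9, 27/2, -27, 243/4, -729/5, 729/2, -6561/7, …
h₀=f(r): pull back L_f along r ⇒ L₀.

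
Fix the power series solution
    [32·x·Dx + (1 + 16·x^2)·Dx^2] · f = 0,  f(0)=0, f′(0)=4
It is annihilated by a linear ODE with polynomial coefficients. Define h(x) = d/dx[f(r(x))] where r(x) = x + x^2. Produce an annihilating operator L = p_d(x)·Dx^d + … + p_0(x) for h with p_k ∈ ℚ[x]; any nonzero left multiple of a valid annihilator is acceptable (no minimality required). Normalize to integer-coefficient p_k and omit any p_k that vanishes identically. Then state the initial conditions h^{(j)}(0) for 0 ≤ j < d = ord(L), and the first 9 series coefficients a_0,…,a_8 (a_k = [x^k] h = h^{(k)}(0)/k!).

L = (-2 + 32·x + 128·x^2 + 192·x^3 + 96·x^4) + (1 + 2·x + 16·x^2 + 64·x^3 + 80·x^4 + 32·x^5)·Dx  (order 1).
h: a_k = 4, 8, -64, -256, 704, 6016, -2048, -114688, -171008, …
ICs: h(0) = 4.

f: a_k = 0, 4, 0, -64/3, 0, 1024/5, 0, -16384/7, 0, …
L₀ from L_f via x↦r, Dx↦r'^{-1}Dx.
h=h₀': d/dx-closure on L₀ ⇒ L.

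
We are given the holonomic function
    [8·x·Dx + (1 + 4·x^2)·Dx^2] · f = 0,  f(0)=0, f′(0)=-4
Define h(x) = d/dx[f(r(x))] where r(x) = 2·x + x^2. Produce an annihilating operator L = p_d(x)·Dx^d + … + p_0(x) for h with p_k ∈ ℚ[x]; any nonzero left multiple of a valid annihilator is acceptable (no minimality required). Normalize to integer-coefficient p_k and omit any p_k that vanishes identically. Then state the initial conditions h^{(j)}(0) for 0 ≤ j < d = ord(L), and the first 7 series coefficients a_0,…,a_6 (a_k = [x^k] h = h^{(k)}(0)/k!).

f: a_k = 0, -4, 0, 16/3, 0, -64/5, 0, …
h₀=f(r): pull back L_f along r ⇒ L₀.
h₀' ⇒ L via d/dx closure of L₀.
L = (-1 + 32·x + 64·x^2 + 48·x^3 + 12·x^4) + (1 + x + 16·x^2 + 32·x^3 + 20·x^4 + 4·x^5)·Dx  (order 1).
h: a_k = -8, -8, 128, 256, -1888, -6112, 25600, …
ICs: h(0) = -8.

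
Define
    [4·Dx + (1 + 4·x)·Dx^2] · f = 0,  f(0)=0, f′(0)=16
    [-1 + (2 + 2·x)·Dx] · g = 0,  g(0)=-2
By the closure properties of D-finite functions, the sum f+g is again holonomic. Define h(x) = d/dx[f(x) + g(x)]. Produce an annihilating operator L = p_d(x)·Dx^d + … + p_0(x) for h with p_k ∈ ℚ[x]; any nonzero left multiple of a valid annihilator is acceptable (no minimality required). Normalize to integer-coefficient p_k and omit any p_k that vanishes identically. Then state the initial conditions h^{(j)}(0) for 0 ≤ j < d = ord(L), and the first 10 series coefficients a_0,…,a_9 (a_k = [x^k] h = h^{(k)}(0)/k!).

L = (52 + 16·x) + (125 + 232·x + 80·x^2)·Dx + (14 + 78·x + 96·x^2 + 32·x^3)·Dx^2  (order 2).
h: a_k = 15, -127/2, 2045/8, -16379/16, 524253/128, -4194241/256, 67108633/1024, -536870483/2048, 34359731933/32768, -274877894789/65536, …
ICs: h(0) = 15, h′(0) = -127/2.

f: a_k = 0, 16, -32, 256/3, -256, 4096/5, -8192/3, 65536/7, -32768, 1048576/9, …
g: a_k = -2, -1, 1/4, -1/8, 5/64, -7/128, 21/512, -33/1024, 429/16384, -715/32768, …
h₀=f+g: left-lcm gives L₀, ord ≤ 3.
h=h₀': d/dx-closure on L₀ ⇒ L.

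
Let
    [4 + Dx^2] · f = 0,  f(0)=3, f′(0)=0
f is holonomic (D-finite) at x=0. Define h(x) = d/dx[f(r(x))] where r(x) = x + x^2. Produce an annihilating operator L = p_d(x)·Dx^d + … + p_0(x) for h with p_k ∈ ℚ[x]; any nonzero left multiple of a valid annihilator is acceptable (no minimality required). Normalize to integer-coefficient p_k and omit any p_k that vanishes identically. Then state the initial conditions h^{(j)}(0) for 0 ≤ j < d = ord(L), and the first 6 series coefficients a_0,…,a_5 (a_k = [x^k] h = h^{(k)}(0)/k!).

f: a_k = 3, 0, -6, 0, 2, 0, …
Substitute x→r, Dx→(1/r')Dx; clear ⇒ L₀.
h₀' ⇒ L via d/dx closure of L₀.
L = (16 + 32·x + 96·x^2 + 128·x^3 + 64·x^4) + (-6 - 12·x)·Dx + (1 + 4·x + 4·x^2)·Dx^2  (order 2).
h: a_k = 0, -12, -36, -16, 40, 352/5, …
ICs: h(0) = 0, h′(0) = -12.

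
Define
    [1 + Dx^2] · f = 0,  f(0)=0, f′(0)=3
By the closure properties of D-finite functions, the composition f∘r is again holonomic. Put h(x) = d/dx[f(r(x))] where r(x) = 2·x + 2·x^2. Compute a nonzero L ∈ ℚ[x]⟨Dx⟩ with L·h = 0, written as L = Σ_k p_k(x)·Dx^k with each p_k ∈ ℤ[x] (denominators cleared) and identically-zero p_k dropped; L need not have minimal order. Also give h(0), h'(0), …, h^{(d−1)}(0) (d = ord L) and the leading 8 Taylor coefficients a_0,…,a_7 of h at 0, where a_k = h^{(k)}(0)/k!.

f: a_k = 0, 3, 0, -1/2, 0, 1/40, 0, -1/1680, …
h₀=f(r): pull back L_f along r ⇒ L₀.
Derive L from L₀ (diff closure).
L = (16 + 32·x + 96·x^2 + 128·x^3 + 64·x^4) + (-6 - 12·x)·Dx + (1 + 4·x + 4·x^2)·Dx^2  (order 2).
h: a_k = 6, 12, -12, -48, -56, 0, 832/15, 896/15, …
ICs: h(0) = 6, h′(0) = 12.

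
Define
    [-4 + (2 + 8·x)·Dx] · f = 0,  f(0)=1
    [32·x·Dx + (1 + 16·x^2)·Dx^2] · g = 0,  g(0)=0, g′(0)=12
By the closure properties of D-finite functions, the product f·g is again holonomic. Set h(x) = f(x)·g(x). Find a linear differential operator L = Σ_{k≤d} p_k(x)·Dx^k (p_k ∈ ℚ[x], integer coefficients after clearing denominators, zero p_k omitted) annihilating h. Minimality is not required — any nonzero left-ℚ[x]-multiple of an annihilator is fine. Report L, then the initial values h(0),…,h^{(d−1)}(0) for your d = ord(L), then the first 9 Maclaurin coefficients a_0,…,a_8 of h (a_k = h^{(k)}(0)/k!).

f: a_k = 1, 2, -2, 4, -10, 28, -84, 264, -858, …
g: a_k = 0, 12, 0, -64, 0, 3072/5, 0, -49152/7, 0, …
L₀ := L_f ⊗_s L_g (sym. prod.), ord ≤ 2.
L = (12 - 64·x - 64·x^2) + (-4 + 16·x + 192·x^2 + 256·x^3)·Dx + (1 + 8·x + 32·x^2 + 128·x^3 + 256·x^4)·Dx^2  (order 2).
h: a_k = 0, 12, 24, -88, -80, 3112/5, 6544/5, -301648/35, -357344/35, …
ICs: h(0) = 0, h′(0) = 12.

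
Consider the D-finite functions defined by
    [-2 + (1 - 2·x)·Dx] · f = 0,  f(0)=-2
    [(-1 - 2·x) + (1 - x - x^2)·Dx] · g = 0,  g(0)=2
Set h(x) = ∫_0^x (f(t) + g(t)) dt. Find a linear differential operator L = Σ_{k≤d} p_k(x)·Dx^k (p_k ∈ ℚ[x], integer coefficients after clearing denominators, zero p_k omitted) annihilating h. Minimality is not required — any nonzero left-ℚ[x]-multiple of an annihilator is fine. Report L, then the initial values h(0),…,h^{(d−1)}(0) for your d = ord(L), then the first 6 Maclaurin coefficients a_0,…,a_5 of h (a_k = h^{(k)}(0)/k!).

L = (-12·x + 12·x^2 - 8·x^3)·Dx + (4 - 6·x - 6·x^2 + 16·x^3 - 16·x^4)·Dx^2 + (-1 + 5·x - 9·x^2 + 6·x^3 + 2·x^4 - 4·x^5)·Dx^3  (order 3).
h: a_k = 0, 0, -1, -4/3, -5/2, -22/5, …
ICs: h(0) = 0, h′(0) = 0, h′′(0) = -2.

f: a_k = -2, -4, -8, -16, -32, -64, …
g: a_k = 2, 2, 4, 6, 10, 16, …
f+g: L₀ = lclm(L_f,L_g), ord ≤ 1+1.
h=∫h₀ ⇒ L = L₀·Dx.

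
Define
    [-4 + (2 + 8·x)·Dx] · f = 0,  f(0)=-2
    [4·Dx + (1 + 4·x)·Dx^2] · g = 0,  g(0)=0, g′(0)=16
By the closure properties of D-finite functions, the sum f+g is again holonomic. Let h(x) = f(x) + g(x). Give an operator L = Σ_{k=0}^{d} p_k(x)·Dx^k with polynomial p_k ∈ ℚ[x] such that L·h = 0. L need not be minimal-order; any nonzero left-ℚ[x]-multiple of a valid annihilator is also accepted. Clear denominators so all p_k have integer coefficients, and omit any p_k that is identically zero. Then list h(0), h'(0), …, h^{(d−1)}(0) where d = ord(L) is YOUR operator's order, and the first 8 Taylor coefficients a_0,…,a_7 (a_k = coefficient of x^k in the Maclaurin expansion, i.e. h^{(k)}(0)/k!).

f: a_k = -2, -4, 4, -8, 20, -56, 168, -528, …
g: a_k = 0, 16, -32, 256/3, -256, 4096/5, -8192/3, 65536/7, …
L₀ := lclm(L_f,L_g); ord L₀ ≤ 1+2.
L = 8·Dx + (10 + 40·x)·Dx^2 + (1 + 8·x + 16·x^2)·Dx^3  (order 3).
h: a_k = -2, 12, -28, 232/3, -236, 3816/5, -7688/3, 61840/7, …
ICs: h(0) = -2, h′(0) = 12, h′′(0) = -56.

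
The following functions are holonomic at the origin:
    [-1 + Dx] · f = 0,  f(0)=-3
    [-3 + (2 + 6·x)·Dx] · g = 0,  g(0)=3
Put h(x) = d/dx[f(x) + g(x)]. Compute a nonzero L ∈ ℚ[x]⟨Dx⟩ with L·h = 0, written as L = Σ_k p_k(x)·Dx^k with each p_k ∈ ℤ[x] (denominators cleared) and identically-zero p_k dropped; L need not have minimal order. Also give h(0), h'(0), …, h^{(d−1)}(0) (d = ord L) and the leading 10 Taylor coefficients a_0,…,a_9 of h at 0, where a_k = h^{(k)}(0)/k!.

f: a_k = -3, -3, -3/2, -1/2, -1/8, -1/40, -1/240, -1/1680, -1/13440, -1/120960, …
g: a_k = 3, 9/2, -27/8, 81/16, -1215/128, 5103/256, -45927/1024, 216513/2048, -8444007/32768, 42220035/65536, …
Sum ⇒ L₀ = lclm(L_f,L_g) in ℚ(x)⟨Dx⟩.
h₀' ⇒ L via d/dx closure of L₀.
L = (-33 - 18·x) + (23 - 24·x - 36·x^2)·Dx + (10 + 42·x + 36·x^2)·Dx^2  (order 2).
h: a_k = 3/2, -39/4, 219/16, -1231/32, 25483/256, -688969/2560, 22733737/30720, -886620991/430080, 39897932563/6881280, -2034794587849/123863040, …
ICs: h(0) = 3/2, h′(0) = -39/4.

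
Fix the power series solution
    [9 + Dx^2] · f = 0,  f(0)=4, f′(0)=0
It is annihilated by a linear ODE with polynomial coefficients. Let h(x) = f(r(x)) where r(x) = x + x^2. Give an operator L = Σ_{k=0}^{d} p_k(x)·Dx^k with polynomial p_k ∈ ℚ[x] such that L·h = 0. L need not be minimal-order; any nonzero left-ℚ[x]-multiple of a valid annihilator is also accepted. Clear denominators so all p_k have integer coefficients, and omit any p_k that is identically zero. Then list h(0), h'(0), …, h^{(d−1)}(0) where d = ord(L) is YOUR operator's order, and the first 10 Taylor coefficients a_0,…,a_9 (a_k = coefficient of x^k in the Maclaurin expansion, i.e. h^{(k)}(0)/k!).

L = (9 + 54·x + 108·x^2 + 72·x^3) - 2·Dx + (1 + 2·x)·Dx^2  (order 2).
h: a_k = 4, 0, -18, -36, -9/2, 54, 1539/20, 297/10, -52191/1120, -10611/140, …
ICs: h(0) = 4, h′(0) = 0.

f: a_k = 4, 0, -18, 0, 27/2, 0, -81/20, 0, 729/1120, 0, …
h₀=f(r): pull back L_f along r ⇒ L₀.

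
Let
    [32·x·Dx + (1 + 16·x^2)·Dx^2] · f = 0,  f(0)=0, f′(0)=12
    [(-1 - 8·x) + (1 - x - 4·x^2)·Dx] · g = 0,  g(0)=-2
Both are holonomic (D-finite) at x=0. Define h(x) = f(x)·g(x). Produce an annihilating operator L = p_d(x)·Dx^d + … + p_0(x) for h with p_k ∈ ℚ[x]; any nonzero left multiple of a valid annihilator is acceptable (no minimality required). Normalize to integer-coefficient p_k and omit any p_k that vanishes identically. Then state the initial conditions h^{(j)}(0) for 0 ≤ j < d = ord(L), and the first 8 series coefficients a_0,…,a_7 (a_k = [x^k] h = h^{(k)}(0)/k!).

f: a_k = 0, 12, 0, -64, 0, 3072/5, 0, -49152/7, …
g: a_k = -2, -2, -10, -18, -58, -130, -362, -882, …
L₀ := L_f ⊗_s L_g (sym. prod.), ord ≤ 2.
L = (8 + 32·x + 384·x^2) + (2 - 16·x + 64·x^2 + 384·x^3)·Dx + (-1 + x - 12·x^2 + 16·x^3 + 64·x^4)·Dx^2  (order 2).
h: a_k = 0, -24, -24, 8, -88, -6424/5, -8184/5, 50872/7, …
ICs: h(0) = 0, h′(0) = -24.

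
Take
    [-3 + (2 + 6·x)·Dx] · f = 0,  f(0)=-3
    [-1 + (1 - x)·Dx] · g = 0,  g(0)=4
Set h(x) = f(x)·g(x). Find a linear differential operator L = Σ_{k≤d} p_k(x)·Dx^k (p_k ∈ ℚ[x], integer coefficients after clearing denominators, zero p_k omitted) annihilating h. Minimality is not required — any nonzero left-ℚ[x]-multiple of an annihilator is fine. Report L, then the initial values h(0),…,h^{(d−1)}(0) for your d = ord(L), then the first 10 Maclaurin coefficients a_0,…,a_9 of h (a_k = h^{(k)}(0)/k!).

L = (5 + 3·x) + (-2 - 4·x + 6·x^2)·Dx  (order 1).
h: a_k = -12, -30, -33/2, -147/4, 39/32, -5025/64, 25827/256, -164859/512, 5806263/8192, -30607509/16384, …
ICs: h(0) = -12.

f: a_k = -3, -9/2, 27/8, -81/16, 1215/128, -5103/256, 45927/1024, -216513/2048, 8444007/32768, -42220035/65536, …
g: a_k = 4, 4, 4, 4, 4, 4, 4, 4, 4, 4, …
L₀ := L_f ⊗_s L_g (sym. prod.), ord ≤ 1.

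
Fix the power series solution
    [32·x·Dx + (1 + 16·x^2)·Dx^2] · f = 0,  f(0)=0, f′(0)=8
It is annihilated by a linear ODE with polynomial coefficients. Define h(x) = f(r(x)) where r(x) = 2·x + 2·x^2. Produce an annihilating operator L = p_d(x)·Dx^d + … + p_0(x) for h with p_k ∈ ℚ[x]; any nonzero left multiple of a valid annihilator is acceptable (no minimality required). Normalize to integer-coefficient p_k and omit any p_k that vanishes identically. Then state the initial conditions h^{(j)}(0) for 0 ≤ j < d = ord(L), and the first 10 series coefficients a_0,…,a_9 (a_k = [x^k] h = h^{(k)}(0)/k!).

L = (-2 + 128·x + 512·x^2 + 768·x^3 + 384·x^4)·Dx + (1 + 2·x + 64·x^2 + 256·x^3 + 320·x^4 + 128·x^5)·Dx^2  (order 2).
h: a_k = 0, 16, 16, -1024/3, -1024, 60416/5, 195584/3, -3276800/7, -4063232, 155779072/9, …
ICs: h(0) = 0, h′(0) = 16.

f: a_k = 0, 8, 0, -128/3, 0, 2048/5, 0, -32768/7, 0, 524288/9, …
L₀ from L_f via x↦r, Dx↦r'^{-1}Dx.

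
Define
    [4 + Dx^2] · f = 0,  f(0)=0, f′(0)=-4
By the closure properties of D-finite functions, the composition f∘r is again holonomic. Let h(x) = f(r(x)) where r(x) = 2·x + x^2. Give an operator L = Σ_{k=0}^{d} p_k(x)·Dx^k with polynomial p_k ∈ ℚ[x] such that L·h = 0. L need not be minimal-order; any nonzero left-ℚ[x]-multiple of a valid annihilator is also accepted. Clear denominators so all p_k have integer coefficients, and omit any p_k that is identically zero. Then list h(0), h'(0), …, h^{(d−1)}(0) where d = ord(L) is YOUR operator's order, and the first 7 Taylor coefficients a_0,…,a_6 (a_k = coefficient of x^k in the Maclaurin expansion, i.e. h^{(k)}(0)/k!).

L = (16 + 48·x + 48·x^2 + 16·x^3) - Dx + (1 + x)·Dx^2  (order 2).
h: a_k = 0, -8, -4, 64/3, 32, -16/15, -40, …
ICs: h(0) = 0, h′(0) = -8.

f: a_k = 0, -4, 0, 8/3, 0, -8/15, 0, …
L₀ from L_f via x↦r, Dx↦r'^{-1}Dx.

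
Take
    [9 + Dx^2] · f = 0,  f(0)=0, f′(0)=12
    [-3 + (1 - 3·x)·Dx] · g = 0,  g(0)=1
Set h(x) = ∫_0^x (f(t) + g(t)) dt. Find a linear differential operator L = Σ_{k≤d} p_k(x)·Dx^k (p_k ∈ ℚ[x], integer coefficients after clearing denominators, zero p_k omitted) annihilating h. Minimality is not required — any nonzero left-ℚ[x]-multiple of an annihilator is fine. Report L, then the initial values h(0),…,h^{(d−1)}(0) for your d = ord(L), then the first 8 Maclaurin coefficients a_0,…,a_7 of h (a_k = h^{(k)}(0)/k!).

f: a_k = 0, 12, 0, -18, 0, 81/10, 0, -243/140, …
g: a_k = 1, 3, 9, 27, 81, 243, 729, 2187, …
Weyl lclm of L_f,L_g ⇒ L₀ (ord ≤ 3).
h=∫h₀ ⇒ L = L₀·Dx.
L = (-63 + 54·x - 81·x^2)·Dx + (9 - 45·x + 81·x^2 - 81·x^3)·Dx^2 + (-7 + 6·x - 9·x^2)·Dx^3 + (1 - 5·x + 9·x^2 - 9·x^3)·Dx^4  (order 4).
h: a_k = 0, 1, 15/2, 3, 9/4, 81/5, 837/20, 729/7, …
ICs: h(0) = 0, h′(0) = 1, h′′(0) = 15, h′′′(0) = 18.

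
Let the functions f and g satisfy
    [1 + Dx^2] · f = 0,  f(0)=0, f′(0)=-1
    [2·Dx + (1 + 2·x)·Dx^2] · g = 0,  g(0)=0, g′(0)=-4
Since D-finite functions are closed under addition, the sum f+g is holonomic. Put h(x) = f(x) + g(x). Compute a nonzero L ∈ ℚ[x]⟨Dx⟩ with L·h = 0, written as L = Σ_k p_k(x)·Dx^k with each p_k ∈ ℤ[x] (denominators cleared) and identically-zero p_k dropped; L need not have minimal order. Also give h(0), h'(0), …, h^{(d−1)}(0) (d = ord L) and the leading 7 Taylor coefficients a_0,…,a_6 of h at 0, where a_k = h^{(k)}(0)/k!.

L = (50 + 8·x + 8·x^2)·Dx + (9 + 22·x + 12·x^2 + 8·x^3)·Dx^2 + (50 + 8·x + 8·x^2)·Dx^3 + (9 + 22·x + 12·x^2 + 8·x^3)·Dx^4  (order 4).
h: a_k = 0, -5, 4, -31/6, 8, -1537/120, 64/3, …
ICs: h(0) = 0, h′(0) = -5, h′′(0) = 8, h′′′(0) = -31.

f: a_k = 0, -1, 0, 1/6, 0, -1/120, 0, …
g: a_k = 0, -4, 4, -16/3, 8, -64/5, 64/3, …
h₀=f+g: left-lcm gives L₀, ord ≤ 4.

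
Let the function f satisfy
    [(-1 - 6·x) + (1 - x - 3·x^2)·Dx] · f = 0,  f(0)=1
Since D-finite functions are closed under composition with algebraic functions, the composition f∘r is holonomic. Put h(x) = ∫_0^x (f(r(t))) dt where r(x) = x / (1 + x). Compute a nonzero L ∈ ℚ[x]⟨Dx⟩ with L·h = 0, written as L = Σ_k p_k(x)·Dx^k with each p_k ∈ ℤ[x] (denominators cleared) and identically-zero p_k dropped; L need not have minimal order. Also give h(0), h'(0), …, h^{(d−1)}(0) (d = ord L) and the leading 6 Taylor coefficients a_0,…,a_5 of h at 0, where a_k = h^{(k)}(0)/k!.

f: a_k = 1, 1, 4, 7, 19, 40, …
f∘r: x↦r, Dx↦Dx/r' in L_f ⇒ L₀.
h=∫₀ˣh₀: take L = L₀·Dx.
L = (1 + 7·x)·Dx + (-1 - 2·x + 2·x^2 + 3·x^3)·Dx^2  (order 2).
h: a_k = 0, 1, 1/2, 1, 0, 9/5, …
ICs: h(0) = 0, h′(0) = 1.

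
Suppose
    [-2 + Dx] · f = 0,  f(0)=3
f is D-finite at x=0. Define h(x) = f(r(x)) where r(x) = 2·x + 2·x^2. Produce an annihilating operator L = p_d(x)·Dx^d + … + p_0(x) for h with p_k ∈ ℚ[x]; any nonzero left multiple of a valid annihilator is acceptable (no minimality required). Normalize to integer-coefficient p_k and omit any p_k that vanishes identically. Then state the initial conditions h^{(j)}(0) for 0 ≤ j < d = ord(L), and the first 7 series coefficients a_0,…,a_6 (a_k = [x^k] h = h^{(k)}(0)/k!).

f: a_k = 3, 6, 6, 4, 2, 4/5, 4/15, …
Substitute x→r, Dx→(1/r')Dx; clear ⇒ L₀.
L = (-4 - 8·x) + Dx  (order 1).
h: a_k = 3, 12, 36, 80, 152, 1248/5, 5536/15, …
ICs: h(0) = 3.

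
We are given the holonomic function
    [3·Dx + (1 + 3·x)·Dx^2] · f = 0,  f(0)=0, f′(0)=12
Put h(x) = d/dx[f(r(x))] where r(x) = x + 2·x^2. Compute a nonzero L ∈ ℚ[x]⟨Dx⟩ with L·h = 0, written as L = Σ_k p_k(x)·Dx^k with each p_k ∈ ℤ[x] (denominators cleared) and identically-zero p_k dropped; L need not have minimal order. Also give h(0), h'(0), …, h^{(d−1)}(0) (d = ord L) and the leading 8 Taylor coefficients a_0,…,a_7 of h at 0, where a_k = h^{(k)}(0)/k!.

f: a_k = 0, 12, -18, 36, -81, 972/5, -486, 8748/7, …
Substitute x→r, Dx→(1/r')Dx; clear ⇒ L₀.
Derive L from L₀ (diff closure).
L = (-1 + 12·x + 24·x^2) + (1 + 7·x + 18·x^2 + 24·x^3)·Dx  (order 1).
h: a_k = 12, 12, -108, 252, -108, -1188, 4212, -5508, …
ICs: h(0) = 12.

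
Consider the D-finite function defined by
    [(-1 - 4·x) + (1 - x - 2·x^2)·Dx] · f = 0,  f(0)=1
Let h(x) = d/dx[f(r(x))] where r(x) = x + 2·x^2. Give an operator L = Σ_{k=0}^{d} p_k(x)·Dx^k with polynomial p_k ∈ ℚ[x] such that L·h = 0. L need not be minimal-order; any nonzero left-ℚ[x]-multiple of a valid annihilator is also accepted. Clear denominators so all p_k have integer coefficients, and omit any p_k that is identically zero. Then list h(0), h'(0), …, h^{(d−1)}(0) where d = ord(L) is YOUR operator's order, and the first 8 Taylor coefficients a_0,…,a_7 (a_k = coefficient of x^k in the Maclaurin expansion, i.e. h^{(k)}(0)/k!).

f: a_k = 1, 1, 3, 5, 11, 21, 43, 85, …
h₀=f(r): pull back L_f along r ⇒ L₀.
Differentiate: ansatz ord ≤ ord L₀ ⇒ L.
L = (10 + 72·x + 240·x^2 + 544·x^3 + 1344·x^4 + 1920·x^5 + 1280·x^6) + (-1 - 7·x - 12·x^2 + 32·x^3 + 200·x^4 + 384·x^5 + 448·x^6 + 256·x^7)·Dx  (order 1).
h: a_k = 1, 10, 51, 212, 845, 3342, 12551, 46376, …
ICs: h(0) = 1.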